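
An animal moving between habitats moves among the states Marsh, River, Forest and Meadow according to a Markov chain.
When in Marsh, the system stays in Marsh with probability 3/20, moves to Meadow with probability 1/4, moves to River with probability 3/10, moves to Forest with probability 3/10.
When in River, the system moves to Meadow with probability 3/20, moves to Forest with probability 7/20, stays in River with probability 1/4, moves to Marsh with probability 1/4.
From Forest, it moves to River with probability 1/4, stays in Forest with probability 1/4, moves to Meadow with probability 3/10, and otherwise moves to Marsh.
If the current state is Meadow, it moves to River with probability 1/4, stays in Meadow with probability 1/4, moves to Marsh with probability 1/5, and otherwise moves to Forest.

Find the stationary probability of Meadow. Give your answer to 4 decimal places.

0.2389

Let the stationary distribution be π with π = πP and π_1 + π_2 + π_3 + π_4 = 1.
π_1 = 0.15·π_1 + 0.25·π_2 + 0.2·π_3 + 0.2·π_4
π_2 = 0.3·π_1 + 0.25·π_2 + 0.25·π_3 + 0.25·π_4
π_3 = 0.3·π_1 + 0.35·π_2 + 0.25·π_3 + 0.3·π_4
Solving with the normalization constraint gives π = (0.2029, 0.2601, 0.2981, 0.2389).
So the stationary probability of Meadow is 0.2389.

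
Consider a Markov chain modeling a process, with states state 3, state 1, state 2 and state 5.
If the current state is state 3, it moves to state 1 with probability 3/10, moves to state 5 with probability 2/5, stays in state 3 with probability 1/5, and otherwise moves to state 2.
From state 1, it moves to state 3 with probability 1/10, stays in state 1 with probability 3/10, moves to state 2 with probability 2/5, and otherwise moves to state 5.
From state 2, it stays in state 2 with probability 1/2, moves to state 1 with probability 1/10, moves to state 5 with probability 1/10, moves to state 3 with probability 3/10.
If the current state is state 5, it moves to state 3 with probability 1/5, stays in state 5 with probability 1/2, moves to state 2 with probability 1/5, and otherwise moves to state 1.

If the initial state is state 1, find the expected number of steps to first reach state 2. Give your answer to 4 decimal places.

Let t(s) be the expected number of steps to first reach state 2 from state s, with t(state 2) = 0. Conditioning on the first step:
t(state 3) = 1 + 0.2·t(state 3) + 0.3·t(state 1) + 0.4·t(state 5)
t(state 1) = 1 + 0.1·t(state 3) + 0.3·t(state 1) + 0.2·t(state 5)
t(state 5) = 1 + 0.2·t(state 3) + 0.1·t(state 1) + 0.5·t(state 5)
Solving: t(state 3) = 4.8588, t(state 1) = 3.4463, t(state 5) = 4.6328.
Expected steps from state 1 to state 2: 3.4463.

3.4463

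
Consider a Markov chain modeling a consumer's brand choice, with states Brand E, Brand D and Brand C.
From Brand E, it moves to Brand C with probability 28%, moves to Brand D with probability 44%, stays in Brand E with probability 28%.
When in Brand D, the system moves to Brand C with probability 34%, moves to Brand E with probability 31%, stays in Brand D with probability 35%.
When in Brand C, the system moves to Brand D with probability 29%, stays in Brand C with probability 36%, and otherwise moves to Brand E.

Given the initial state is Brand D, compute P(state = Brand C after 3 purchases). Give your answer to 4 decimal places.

0.3277

Propagate the distribution vector 3 purchases from Brand D.
After 0 purchases: (0.0000, 1.0000, 0.0000)
After 1 purchase: (0.3100, 0.3500, 0.3400)
After 2 purchases: (0.3143, 0.3575, 0.3282)
After 3 purchases: (0.3137, 0.3586, 0.3277)
P(in Brand C after 3 purchases) = 0.3277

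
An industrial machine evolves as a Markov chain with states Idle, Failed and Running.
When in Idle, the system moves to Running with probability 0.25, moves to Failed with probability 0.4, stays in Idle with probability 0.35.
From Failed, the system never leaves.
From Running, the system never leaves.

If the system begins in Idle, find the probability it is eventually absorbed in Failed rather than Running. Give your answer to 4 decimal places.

0.6154

Let h(s) be the probability of absorption at Failed starting from transient state s. Then h(Failed) = 1 and h(Running) = 0. By first-step analysis:
h(Idle) = 0.35·h(Idle) + 0.4·1 + 0.25·0
Solving: h(Idle) = 0.6154.
Starting from Idle, the probability is 0.6154.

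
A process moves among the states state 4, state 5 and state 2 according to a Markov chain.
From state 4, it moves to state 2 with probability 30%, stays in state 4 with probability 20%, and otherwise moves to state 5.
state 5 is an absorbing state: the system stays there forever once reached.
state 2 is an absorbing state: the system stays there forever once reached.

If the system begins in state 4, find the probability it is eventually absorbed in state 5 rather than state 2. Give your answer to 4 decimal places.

Let h(s) be the probability of absorption at state 5 starting from transient state s. Then h(state 5) = 1 and h(state 2) = 0. By first-step analysis:
h(state 4) = 0.2·h(state 4) + 0.5·1 + 0.3·0
Solving: h(state 4) = 0.6250.
Starting from state 4, the probability is 0.6250.

0.6250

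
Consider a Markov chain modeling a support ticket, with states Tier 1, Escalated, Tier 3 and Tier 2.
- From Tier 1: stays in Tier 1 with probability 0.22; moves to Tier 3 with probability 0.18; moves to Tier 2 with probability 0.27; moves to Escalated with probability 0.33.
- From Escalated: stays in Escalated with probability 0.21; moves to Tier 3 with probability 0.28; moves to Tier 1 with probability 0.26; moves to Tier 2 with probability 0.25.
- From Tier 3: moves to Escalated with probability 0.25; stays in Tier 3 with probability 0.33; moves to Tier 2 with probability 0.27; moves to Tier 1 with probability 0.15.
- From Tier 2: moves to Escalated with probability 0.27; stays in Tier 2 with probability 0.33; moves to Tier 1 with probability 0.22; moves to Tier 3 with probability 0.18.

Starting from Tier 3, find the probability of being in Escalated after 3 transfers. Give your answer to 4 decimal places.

0.2619

Propagate the distribution vector 3 transfers from Tier 3.
After 0 transfers: (0.0000, 0.0000, 1.0000, 0.0000)
After 1 transfer: (0.1500, 0.2500, 0.3300, 0.2700)
After 2 transfers: (0.2069, 0.2574, 0.2545, 0.2812)
After 3 transfers: (0.2125, 0.2619, 0.2439, 0.2817)
P(in Escalated after 3 transfers) = 0.2619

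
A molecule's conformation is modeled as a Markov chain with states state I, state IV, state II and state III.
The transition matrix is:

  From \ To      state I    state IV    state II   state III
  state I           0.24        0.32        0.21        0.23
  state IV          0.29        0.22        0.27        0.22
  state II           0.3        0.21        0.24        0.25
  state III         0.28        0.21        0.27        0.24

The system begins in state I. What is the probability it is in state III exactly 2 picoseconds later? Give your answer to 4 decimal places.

0.2333

Propagate the distribution vector 2 picoseconds from state I.
After 0 picoseconds: (1.0000, 0.0000, 0.0000, 0.0000)
After 1 picosecond: (0.2400, 0.3200, 0.2100, 0.2300)
After 2 picoseconds: (0.2778, 0.2396, 0.2493, 0.2333)
P(in state III after 2 picoseconds) = 0.2333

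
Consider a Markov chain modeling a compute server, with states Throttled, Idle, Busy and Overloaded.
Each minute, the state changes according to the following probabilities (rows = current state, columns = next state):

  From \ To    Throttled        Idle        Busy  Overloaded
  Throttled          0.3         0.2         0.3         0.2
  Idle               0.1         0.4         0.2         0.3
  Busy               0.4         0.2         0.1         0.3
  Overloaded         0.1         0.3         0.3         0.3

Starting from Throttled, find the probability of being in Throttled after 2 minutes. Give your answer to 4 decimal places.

Propagate the distribution vector 2 minutes from Throttled.
After 0 minutes: (1.0000, 0.0000, 0.0000, 0.0000)
After 1 minute: (0.3000, 0.2000, 0.3000, 0.2000)
After 2 minutes: (0.2500, 0.2600, 0.2200, 0.2700)
P(in Throttled after 2 minutes) = 0.2500

0.2500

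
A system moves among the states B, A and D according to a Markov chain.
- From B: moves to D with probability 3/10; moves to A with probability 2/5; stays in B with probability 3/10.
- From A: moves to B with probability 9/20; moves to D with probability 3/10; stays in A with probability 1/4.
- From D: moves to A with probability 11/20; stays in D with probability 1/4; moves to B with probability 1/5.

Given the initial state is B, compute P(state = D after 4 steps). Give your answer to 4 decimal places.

Propagate the distribution vector 4 steps from B.
After 0 steps: (1.0000, 0.0000, 0.0000)
After 1 step: (0.3000, 0.4000, 0.3000)
After 2 steps: (0.3300, 0.3850, 0.2850)
After 3 steps: (0.3293, 0.3850, 0.2858)
After 4 steps: (0.3292, 0.3851, 0.2857)
P(in D after 4 steps) = 0.2857

0.2857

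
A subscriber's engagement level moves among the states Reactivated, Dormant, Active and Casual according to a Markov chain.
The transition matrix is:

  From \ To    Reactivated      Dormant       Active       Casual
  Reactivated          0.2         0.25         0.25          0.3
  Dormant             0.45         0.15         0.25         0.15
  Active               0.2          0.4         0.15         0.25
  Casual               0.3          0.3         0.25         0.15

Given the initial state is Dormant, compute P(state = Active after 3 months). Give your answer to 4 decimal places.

Propagate the distribution vector 3 months from Dormant.
After 0 months: (0.0000, 1.0000, 0.0000, 0.0000)
After 1 month: (0.4500, 0.1500, 0.2500, 0.1500)
After 2 months: (0.2525, 0.2800, 0.2250, 0.2425)
After 3 months: (0.2943, 0.2679, 0.2275, 0.2104)
P(in Active after 3 months) = 0.2275

0.2275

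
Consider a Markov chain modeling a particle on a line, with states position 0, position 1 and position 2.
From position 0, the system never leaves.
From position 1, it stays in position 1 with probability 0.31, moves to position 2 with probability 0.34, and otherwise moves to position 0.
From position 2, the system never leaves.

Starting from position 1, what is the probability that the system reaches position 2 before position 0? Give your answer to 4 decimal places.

Let h(s) be the probability of absorption at position 2 starting from transient state s. Then h(position 2) = 1 and h(position 0) = 0. By first-step analysis:
h(position 1) = 0.35·0 + 0.31·h(position 1) + 0.34·1
Solving: h(position 1) = 0.4928.
Starting from position 1, the probability is 0.4928.

0.4928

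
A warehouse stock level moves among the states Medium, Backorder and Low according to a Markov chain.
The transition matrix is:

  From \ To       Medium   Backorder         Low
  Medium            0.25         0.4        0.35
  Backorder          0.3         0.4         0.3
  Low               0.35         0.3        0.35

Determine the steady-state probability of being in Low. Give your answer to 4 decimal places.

Let the stationary distribution be π with π = πP and π_1 + π_2 + π_3 = 1.
π_1 = 0.25·π_1 + 0.3·π_2 + 0.35·π_3
π_2 = 0.4·π_1 + 0.4·π_2 + 0.3·π_3
Solving with the normalization constraint gives π = (0.3015, 0.3668, 0.3317).
So the stationary probability of Low is 0.3317.

0.3317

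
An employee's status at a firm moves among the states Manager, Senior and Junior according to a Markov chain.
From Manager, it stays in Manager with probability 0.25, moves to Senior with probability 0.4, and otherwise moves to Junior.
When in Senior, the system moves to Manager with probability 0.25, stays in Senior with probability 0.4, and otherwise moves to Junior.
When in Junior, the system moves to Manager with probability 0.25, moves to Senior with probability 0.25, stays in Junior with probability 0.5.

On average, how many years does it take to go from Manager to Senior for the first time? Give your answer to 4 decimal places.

2.9565

Let t(s) be the expected number of years to first reach Senior from state s, with t(Senior) = 0. Conditioning on the first year:
t(Manager) = 1 + 0.25·t(Manager) + 0.35·t(Junior)
t(Junior) = 1 + 0.25·t(Manager) + 0.5·t(Junior)
Solving: t(Manager) = 2.9565, t(Junior) = 3.4783.
Expected years from Manager to Senior: 2.9565.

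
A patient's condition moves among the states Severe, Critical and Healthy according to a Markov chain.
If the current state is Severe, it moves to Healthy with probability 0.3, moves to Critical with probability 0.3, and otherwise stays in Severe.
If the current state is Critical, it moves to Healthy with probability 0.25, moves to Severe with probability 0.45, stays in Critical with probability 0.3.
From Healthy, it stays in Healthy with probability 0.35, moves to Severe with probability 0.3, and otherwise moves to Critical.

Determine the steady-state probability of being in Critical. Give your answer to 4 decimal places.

0.3150

Let the stationary distribution be π with π = πP and π_1 + π_2 + π_3 = 1.
π_1 = 0.4·π_1 + 0.45·π_2 + 0.3·π_3
π_2 = 0.3·π_1 + 0.3·π_2 + 0.35·π_3
Solving with the normalization constraint gives π = (0.3858, 0.3150, 0.2992).
So the stationary probability of Critical is 0.3150.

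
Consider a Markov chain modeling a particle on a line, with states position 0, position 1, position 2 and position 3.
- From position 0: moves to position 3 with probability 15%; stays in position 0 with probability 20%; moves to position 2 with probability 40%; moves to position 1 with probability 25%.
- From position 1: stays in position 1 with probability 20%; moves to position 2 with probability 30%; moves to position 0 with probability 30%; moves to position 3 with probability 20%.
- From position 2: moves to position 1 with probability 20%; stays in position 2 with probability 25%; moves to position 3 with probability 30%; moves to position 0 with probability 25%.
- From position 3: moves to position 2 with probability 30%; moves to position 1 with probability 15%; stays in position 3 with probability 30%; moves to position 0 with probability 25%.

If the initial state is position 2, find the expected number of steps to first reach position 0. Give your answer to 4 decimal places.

Let t(s) be the expected number of steps to first reach position 0 from state s, with t(position 0) = 0. Conditioning on the first step:
t(position 1) = 1 + 0.2·t(position 1) + 0.3·t(position 2) + 0.2·t(position 3)
t(position 2) = 1 + 0.2·t(position 1) + 0.25·t(position 2) + 0.3·t(position 3)
t(position 3) = 1 + 0.15·t(position 1) + 0.3·t(position 2) + 0.3·t(position 3)
Solving: t(position 1) = 3.6628, t(position 2) = 3.8566, t(position 3) = 3.8663.
Expected steps from position 2 to position 0: 3.8566.

3.8566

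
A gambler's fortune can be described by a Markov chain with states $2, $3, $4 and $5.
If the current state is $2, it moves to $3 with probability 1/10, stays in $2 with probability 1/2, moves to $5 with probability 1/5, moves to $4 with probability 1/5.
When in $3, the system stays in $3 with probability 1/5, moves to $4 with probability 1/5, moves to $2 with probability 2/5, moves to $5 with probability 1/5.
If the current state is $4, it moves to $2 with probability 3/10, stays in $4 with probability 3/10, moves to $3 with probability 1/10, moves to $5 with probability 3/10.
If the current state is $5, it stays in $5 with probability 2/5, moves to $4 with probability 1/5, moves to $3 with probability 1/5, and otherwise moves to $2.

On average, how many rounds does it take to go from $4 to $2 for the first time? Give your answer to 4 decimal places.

3.5345

Let t(s) be the expected number of rounds to first reach $2 from state s, with t($2) = 0. Conditioning on the first round:
t($3) = 1 + 0.2·t($3) + 0.2·t($4) + 0.2·t($5)
t($4) = 1 + 0.1·t($3) + 0.3·t($4) + 0.3·t($5)
t($5) = 1 + 0.2·t($3) + 0.2·t($4) + 0.4·t($5)
Solving: t($3) = 3.1034, t($4) = 3.5345, t($5) = 3.8793.
Expected rounds from $4 to $2: 3.5345.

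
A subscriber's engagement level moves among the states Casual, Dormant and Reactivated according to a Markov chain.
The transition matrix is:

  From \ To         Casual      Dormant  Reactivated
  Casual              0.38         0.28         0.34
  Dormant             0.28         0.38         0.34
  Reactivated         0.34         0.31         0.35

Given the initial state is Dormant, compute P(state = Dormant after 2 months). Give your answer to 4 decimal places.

Sum over the intermediate state after 1 month:
P = P(Dormant→Casual)·P(Casual→Dormant) + P(Dormant→Dormant)·P(Dormant→Dormant) + P(Dormant→Reactivated)·P(Reactivated→Dormant)
  = 0.28×0.28 + 0.38×0.38 + 0.34×0.31
  = 0.0784 + 0.1444 + 0.1054 = 0.3282

0.3282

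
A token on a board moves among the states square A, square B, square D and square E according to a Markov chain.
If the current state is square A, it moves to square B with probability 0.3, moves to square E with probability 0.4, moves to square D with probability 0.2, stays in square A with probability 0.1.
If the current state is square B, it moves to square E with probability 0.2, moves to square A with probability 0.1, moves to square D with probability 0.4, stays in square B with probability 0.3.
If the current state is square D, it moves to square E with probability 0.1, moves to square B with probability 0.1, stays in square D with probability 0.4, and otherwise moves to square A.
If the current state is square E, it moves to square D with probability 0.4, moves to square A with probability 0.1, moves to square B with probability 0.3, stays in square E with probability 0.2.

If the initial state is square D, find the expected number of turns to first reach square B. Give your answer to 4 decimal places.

Let t(s) be the expected number of turns to first reach square B from state s, with t(square B) = 0. Conditioning on the first turn:
t(square A) = 1 + 0.1·t(square A) + 0.2·t(square D) + 0.4·t(square E)
t(square D) = 1 + 0.4·t(square A) + 0.4·t(square D) + 0.1·t(square E)
t(square E) = 1 + 0.1·t(square A) + 0.4·t(square D) + 0.2·t(square E)
Solving: t(square A) = 4.2149, t(square D) = 5.2066, t(square E) = 4.3802.
Expected turns from square D to square B: 5.2066.

5.2066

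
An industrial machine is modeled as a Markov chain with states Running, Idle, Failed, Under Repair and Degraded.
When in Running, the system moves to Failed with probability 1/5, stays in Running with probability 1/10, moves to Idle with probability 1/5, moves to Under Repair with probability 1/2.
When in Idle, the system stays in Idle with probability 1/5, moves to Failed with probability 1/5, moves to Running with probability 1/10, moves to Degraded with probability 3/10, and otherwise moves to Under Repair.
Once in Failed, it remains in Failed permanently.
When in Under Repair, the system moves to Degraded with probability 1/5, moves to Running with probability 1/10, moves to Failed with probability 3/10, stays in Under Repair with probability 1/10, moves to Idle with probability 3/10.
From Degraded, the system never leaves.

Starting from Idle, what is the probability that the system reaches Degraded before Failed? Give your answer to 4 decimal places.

0.5300

Let h(s) be the probability of absorption at Degraded starting from transient state s. Then h(Degraded) = 1 and h(Failed) = 0. By first-step analysis:
h(Running) = 0.1·h(Running) + 0.2·h(Idle) + 0.2·0 + 0.5·h(Under Repair)
h(Idle) = 0.1·h(Running) + 0.2·h(Idle) + 0.2·0 + 0.2·h(Under Repair) + 0.3·1
h(Under Repair) = 0.1·h(Running) + 0.3·h(Idle) + 0.3·0 + 0.1·h(Under Repair) + 0.2·1
Solving: h(Running) = 0.3617, h(Idle) = 0.5300, h(Under Repair) = 0.4391.
Starting from Idle, the probability is 0.5300.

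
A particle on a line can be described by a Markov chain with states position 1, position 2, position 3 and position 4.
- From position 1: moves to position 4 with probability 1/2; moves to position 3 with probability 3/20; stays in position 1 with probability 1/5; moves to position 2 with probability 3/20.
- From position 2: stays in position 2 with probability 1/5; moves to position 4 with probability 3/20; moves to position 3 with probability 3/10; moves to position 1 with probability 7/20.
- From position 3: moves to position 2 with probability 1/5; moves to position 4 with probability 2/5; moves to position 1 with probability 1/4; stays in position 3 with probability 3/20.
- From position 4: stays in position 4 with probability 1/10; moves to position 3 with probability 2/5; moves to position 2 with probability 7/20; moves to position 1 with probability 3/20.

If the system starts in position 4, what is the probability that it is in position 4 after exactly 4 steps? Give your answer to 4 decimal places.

Propagate the distribution vector 4 steps from position 4.
After 0 steps: (0.0000, 0.0000, 0.0000, 1.0000)
After 1 step: (0.1500, 0.3500, 0.4000, 0.1000)
After 2 steps: (0.2675, 0.2075, 0.2275, 0.2975)
After 3 steps: (0.2276, 0.2313, 0.2555, 0.2856)
After 4 steps: (0.2332, 0.2315, 0.2561, 0.2793)
P(in position 4 after 4 steps) = 0.2793

0.2793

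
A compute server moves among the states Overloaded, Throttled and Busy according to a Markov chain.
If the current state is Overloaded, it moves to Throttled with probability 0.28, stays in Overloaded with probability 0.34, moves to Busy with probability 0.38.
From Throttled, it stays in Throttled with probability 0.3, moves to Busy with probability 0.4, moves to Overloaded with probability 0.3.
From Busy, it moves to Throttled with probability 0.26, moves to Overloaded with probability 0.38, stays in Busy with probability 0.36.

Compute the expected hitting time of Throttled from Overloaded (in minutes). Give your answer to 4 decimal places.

3.6691

Let t(s) be the expected number of minutes to first reach Throttled from state s, with t(Throttled) = 0. Conditioning on the first minute:
t(Overloaded) = 1 + 0.34·t(Overloaded) + 0.38·t(Busy)
t(Busy) = 1 + 0.38·t(Overloaded) + 0.36·t(Busy)
Solving: t(Overloaded) = 3.6691, t(Busy) = 3.7410.
Expected minutes from Overloaded to Throttled: 3.6691.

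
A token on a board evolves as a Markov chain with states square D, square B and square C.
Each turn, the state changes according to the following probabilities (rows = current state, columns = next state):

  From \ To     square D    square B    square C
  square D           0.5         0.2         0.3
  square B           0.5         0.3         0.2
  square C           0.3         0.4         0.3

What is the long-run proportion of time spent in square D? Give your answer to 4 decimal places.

0.4457

Let the stationary distribution be π with π = πP and π_1 + π_2 + π_3 = 1.
π_1 = 0.5·π_1 + 0.5·π_2 + 0.3·π_3
π_2 = 0.2·π_1 + 0.3·π_2 + 0.4·π_3
Solving with the normalization constraint gives π = (0.4457, 0.2826, 0.2717).
So the stationary probability of square D is 0.4457.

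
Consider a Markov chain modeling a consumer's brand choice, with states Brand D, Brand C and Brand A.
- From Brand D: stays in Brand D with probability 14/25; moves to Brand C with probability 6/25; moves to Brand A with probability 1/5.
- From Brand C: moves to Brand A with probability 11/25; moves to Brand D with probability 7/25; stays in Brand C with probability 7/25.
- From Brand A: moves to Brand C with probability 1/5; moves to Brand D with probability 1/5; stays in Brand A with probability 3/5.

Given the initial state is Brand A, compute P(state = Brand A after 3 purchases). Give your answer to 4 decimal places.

Propagate the distribution vector 3 purchases from Brand A.
After 0 purchases: (0.0000, 0.0000, 1.0000)
After 1 purchase: (0.2000, 0.2000, 0.6000)
After 2 purchases: (0.2880, 0.2240, 0.4880)
After 3 purchases: (0.3216, 0.2294, 0.4490)
P(in Brand A after 3 purchases) = 0.4490

0.4490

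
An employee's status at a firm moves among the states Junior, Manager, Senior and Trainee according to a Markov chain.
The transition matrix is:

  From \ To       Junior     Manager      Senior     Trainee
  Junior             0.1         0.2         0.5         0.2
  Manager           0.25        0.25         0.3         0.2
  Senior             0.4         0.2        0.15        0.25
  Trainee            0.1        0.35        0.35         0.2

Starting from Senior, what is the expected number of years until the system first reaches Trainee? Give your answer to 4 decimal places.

Let t(s) be the expected number of years to first reach Trainee from state s, with t(Trainee) = 0. Conditioning on the first year:
t(Junior) = 1 + 0.1·t(Junior) + 0.2·t(Manager) + 0.5·t(Senior)
t(Manager) = 1 + 0.25·t(Junior) + 0.25·t(Manager) + 0.3·t(Senior)
t(Senior) = 1 + 0.4·t(Junior) + 0.2·t(Manager) + 0.15·t(Senior)
Solving: t(Junior) = 4.6092, t(Manager) = 4.6451, t(Senior) = 4.4385.
Expected years from Senior to Trainee: 4.4385.

4.4385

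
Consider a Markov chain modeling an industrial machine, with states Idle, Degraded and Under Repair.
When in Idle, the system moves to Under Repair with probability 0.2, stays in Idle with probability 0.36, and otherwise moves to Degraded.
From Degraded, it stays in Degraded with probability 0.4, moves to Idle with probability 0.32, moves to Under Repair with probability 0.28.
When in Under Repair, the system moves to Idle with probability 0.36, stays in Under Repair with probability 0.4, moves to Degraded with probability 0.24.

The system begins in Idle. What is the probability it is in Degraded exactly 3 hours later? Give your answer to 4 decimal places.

0.3697

Propagate the distribution vector 3 hours from Idle.
After 0 hours: (1.0000, 0.0000, 0.0000)
After 1 hour: (0.3600, 0.4400, 0.2000)
After 2 hours: (0.3424, 0.3824, 0.2752)
After 3 hours: (0.3447, 0.3697, 0.2856)
P(in Degraded after 3 hours) = 0.3697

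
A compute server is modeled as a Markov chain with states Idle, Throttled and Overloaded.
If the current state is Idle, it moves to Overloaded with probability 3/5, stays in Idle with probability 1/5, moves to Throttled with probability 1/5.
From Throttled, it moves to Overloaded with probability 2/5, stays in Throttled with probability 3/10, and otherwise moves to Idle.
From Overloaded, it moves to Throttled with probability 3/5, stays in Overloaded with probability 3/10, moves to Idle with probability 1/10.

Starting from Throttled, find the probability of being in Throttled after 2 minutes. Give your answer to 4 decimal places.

Sum over the intermediate state after 1 minute:
P = P(Throttled→Idle)·P(Idle→Throttled) + P(Throttled→Throttled)·P(Throttled→Throttled) + P(Throttled→Overloaded)·P(Overloaded→Throttled)
  = 0.3×0.2 + 0.3×0.3 + 0.4×0.6
  = 0.0600 + 0.0900 + 0.2400 = 0.3900

0.3900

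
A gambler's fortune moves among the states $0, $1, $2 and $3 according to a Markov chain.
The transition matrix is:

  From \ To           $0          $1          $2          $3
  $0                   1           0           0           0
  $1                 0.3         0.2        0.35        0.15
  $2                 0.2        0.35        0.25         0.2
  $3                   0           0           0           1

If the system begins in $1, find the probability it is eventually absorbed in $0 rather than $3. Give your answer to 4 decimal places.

0.6178

Let h(s) be the probability of absorption at $0 starting from transient state s. Then h($0) = 1 and h($3) = 0. By first-step analysis:
h($1) = 0.3·1 + 0.2·h($1) + 0.35·h($2) + 0.15·0
h($2) = 0.2·1 + 0.35·h($1) + 0.25·h($2) + 0.2·0
Solving: h($1) = 0.6178, h($2) = 0.5550.
Starting from $1, the probability is 0.6178.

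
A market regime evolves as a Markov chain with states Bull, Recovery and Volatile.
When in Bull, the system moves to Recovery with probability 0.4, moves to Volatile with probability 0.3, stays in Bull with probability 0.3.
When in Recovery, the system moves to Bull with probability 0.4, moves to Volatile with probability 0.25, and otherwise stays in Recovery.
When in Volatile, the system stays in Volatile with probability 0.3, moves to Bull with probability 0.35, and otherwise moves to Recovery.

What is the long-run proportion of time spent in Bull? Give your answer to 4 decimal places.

0.3508

Let the stationary distribution be π with π = πP and π_1 + π_2 + π_3 = 1.
π_1 = 0.3·π_1 + 0.4·π_2 + 0.35·π_3
π_2 = 0.4·π_1 + 0.35·π_2 + 0.35·π_3
Solving with the normalization constraint gives π = (0.3508, 0.3675, 0.2816).
So the stationary probability of Bull is 0.3508.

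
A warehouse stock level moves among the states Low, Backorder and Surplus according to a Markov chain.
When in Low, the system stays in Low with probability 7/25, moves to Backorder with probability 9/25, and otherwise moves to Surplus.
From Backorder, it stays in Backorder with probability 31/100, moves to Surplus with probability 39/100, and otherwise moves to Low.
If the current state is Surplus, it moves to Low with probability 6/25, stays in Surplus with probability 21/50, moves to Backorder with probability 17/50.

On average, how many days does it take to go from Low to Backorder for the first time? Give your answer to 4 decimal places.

Let t(s) be the expected number of days to first reach Backorder from state s, with t(Backorder) = 0. Conditioning on the first day:
t(Low) = 1 + 0.28·t(Low) + 0.36·t(Surplus)
t(Surplus) = 1 + 0.24·t(Low) + 0.42·t(Surplus)
Solving: t(Low) = 2.8382, t(Surplus) = 2.8986.
Expected days from Low to Backorder: 2.8382.

2.8382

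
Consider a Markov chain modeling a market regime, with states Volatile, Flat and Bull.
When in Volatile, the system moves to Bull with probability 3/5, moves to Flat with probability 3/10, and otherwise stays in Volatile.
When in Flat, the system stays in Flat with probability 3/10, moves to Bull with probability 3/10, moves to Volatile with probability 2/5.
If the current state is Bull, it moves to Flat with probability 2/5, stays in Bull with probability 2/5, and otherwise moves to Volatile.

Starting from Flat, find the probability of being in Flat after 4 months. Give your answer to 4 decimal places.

0.3411

Propagate the distribution vector 4 months from Flat.
After 0 months: (0.0000, 1.0000, 0.0000)
After 1 month: (0.4000, 0.3000, 0.3000)
After 2 months: (0.2200, 0.3300, 0.4500)
After 3 months: (0.2440, 0.3450, 0.4110)
After 4 months: (0.2446, 0.3411, 0.4143)
P(in Flat after 4 months) = 0.3411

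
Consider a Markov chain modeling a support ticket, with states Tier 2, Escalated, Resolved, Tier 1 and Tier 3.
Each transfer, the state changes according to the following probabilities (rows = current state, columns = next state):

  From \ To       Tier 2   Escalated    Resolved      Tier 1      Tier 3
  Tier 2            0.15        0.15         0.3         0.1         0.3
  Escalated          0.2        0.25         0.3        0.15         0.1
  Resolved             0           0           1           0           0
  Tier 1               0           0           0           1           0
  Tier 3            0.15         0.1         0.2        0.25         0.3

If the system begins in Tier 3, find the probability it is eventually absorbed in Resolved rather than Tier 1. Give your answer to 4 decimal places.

0.5163

Let h(s) be the probability of absorption at Resolved starting from transient state s. Then h(Resolved) = 1 and h(Tier 1) = 0. By first-step analysis:
h(Tier 2) = 0.15·h(Tier 2) + 0.15·h(Escalated) + 0.3·1 + 0.1·0 + 0.3·h(Tier 3)
h(Escalated) = 0.2·h(Tier 2) + 0.25·h(Escalated) + 0.3·1 + 0.15·0 + 0.1·h(Tier 3)
h(Tier 3) = 0.15·h(Tier 2) + 0.1·h(Escalated) + 0.2·1 + 0.25·0 + 0.3·h(Tier 3)
Solving: h(Tier 2) = 0.6484, h(Escalated) = 0.6418, h(Tier 3) = 0.5163.
Starting from Tier 3, the probability is 0.5163.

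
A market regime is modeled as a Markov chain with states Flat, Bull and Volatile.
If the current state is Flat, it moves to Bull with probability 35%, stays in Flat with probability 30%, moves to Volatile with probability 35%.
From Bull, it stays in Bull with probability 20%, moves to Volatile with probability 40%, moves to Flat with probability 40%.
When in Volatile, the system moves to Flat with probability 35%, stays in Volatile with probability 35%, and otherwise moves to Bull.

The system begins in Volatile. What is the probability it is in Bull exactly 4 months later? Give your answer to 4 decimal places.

Propagate the distribution vector 4 months from Volatile.
After 0 months: (0.0000, 0.0000, 1.0000)
After 1 month: (0.3500, 0.3000, 0.3500)
After 2 months: (0.3475, 0.2875, 0.3650)
After 3 months: (0.3470, 0.2886, 0.3644)
After 4 months: (0.3471, 0.2885, 0.3644)
P(in Bull after 4 months) = 0.2885

0.2885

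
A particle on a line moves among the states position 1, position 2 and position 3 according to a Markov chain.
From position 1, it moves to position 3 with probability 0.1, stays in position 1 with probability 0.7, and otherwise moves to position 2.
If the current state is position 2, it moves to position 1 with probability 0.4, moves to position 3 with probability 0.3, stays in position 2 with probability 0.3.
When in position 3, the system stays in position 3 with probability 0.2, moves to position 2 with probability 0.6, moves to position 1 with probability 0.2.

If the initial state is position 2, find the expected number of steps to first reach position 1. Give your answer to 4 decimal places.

Let t(s) be the expected number of steps to first reach position 1 from state s, with t(position 1) = 0. Conditioning on the first step:
t(position 2) = 1 + 0.3·t(position 2) + 0.3·t(position 3)
t(position 3) = 1 + 0.6·t(position 2) + 0.2·t(position 3)
Solving: t(position 2) = 2.8947, t(position 3) = 3.4211.
Expected steps from position 2 to position 1: 2.8947.

2.8947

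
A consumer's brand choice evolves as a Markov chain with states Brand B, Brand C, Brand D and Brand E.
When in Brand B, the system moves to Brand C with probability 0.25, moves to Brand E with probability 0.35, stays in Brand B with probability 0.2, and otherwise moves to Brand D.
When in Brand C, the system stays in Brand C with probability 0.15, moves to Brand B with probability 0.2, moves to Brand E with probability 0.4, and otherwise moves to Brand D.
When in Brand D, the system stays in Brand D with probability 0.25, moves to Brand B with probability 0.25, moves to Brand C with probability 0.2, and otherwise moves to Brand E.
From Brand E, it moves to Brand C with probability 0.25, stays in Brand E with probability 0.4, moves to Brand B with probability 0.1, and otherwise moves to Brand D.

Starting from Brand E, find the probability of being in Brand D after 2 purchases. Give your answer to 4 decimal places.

0.2450

Propagate the distribution vector 2 purchases from Brand E.
After 0 purchases: (0.0000, 0.0000, 0.0000, 1.0000)
After 1 purchase: (0.1000, 0.2500, 0.2500, 0.4000)
After 2 purchases: (0.1725, 0.2125, 0.2450, 0.3700)
P(in Brand D after 2 purchases) = 0.2450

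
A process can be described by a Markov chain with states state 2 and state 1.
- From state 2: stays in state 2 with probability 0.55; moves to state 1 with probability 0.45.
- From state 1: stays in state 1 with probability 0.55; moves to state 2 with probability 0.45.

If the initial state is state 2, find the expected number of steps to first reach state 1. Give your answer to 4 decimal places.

Let t(s) be the expected number of steps to first reach state 1 from state s, with t(state 1) = 0. Conditioning on the first step:
t(state 2) = 1 + 0.55·t(state 2)
Solving: t(state 2) = 2.2222.
Expected steps from state 2 to state 1: 2.2222.

2.2222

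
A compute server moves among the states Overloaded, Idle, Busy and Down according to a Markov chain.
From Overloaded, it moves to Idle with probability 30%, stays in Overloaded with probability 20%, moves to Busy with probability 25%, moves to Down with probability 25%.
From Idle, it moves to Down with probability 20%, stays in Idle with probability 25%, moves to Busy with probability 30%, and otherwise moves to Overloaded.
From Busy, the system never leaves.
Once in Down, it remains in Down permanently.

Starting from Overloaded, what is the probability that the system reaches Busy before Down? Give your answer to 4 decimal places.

0.5286

Let h(s) be the probability of absorption at Busy starting from transient state s. Then h(Busy) = 1 and h(Down) = 0. By first-step analysis:
h(Overloaded) = 0.2·h(Overloaded) + 0.3·h(Idle) + 0.25·1 + 0.25·0
h(Idle) = 0.25·h(Overloaded) + 0.25·h(Idle) + 0.3·1 + 0.2·0
Solving: h(Overloaded) = 0.5286, h(Idle) = 0.5762.
Starting from Overloaded, the probability is 0.5286.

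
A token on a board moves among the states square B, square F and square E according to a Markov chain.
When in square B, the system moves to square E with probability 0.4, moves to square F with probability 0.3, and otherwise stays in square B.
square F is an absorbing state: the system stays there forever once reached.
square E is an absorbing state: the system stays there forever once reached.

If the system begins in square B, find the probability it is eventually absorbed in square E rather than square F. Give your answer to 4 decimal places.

Let h(s) be the probability of absorption at square E starting from transient state s. Then h(square E) = 1 and h(square F) = 0. By first-step analysis:
h(square B) = 0.3·h(square B) + 0.3·0 + 0.4·1
Solving: h(square B) = 0.5714.
Starting from square B, the probability is 0.5714.

0.5714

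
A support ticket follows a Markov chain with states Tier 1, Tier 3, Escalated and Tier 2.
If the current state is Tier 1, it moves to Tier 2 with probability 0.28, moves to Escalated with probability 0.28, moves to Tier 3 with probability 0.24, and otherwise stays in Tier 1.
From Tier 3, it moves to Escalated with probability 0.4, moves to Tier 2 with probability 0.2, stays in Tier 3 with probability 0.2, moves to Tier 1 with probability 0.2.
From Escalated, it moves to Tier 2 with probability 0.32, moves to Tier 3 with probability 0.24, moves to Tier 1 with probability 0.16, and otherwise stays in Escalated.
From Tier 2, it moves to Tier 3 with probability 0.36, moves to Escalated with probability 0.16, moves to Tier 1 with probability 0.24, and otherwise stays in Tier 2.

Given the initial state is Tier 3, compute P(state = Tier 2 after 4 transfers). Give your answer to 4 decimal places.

0.2597

Propagate the distribution vector 4 transfers from Tier 3.
After 0 transfers: (0.0000, 1.0000, 0.0000, 0.0000)
After 1 transfer: (0.2000, 0.2000, 0.4000, 0.2000)
After 2 transfers: (0.1920, 0.2560, 0.2800, 0.2720)
After 3 transfers: (0.1997, 0.2624, 0.2781, 0.2598)
After 4 transfers: (0.1993, 0.2607, 0.2803, 0.2597)
P(in Tier 2 after 4 transfers) = 0.2597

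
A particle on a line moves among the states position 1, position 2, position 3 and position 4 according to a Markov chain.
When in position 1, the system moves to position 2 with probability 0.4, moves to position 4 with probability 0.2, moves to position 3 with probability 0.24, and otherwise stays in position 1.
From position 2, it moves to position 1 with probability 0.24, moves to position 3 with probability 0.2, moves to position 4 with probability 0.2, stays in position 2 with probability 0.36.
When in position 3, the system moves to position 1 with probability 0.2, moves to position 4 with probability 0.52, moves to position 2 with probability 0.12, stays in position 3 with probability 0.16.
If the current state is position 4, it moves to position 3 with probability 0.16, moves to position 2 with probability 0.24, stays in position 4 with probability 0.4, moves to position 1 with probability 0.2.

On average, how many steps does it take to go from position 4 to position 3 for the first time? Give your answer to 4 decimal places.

5.2985

Let t(s) be the expected number of steps to first reach position 3 from state s, with t(position 3) = 0. Conditioning on the first step:
t(position 1) = 1 + 0.16·t(position 1) + 0.4·t(position 2) + 0.2·t(position 4)
t(position 2) = 1 + 0.24·t(position 1) + 0.36·t(position 2) + 0.2·t(position 4)
t(position 4) = 1 + 0.2·t(position 1) + 0.24·t(position 2) + 0.4·t(position 4)
Solving: t(position 1) = 4.8507, t(position 2) = 5.0373, t(position 4) = 5.2985.
Expected steps from position 4 to position 3: 5.2985.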